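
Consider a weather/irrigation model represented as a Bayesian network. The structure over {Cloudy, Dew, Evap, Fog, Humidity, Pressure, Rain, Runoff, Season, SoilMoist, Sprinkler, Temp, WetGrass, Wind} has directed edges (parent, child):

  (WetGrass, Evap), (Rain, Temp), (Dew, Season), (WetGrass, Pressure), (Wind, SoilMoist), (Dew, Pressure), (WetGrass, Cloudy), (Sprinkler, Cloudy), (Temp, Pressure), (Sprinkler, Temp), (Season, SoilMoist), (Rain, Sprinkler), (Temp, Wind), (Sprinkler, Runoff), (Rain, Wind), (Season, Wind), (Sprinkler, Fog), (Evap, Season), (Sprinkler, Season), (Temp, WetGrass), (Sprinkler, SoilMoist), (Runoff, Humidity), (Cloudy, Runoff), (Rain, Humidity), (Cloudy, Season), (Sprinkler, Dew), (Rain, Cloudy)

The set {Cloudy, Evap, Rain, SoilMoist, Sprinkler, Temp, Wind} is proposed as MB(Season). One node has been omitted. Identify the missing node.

Dew

Parents of Season: Cloudy, Dew, Evap, Sprinkler.
Children of Season: SoilMoist, Wind.
Other parents of Season's children:
  parents(Wind) \ {Season} = {Rain, Temp}.
  SoilMoist's other parents are Sprinkler, Wind.
MB(Season) = {Cloudy, Dew, Evap, Rain, SoilMoist, Sprinkler, Temp, Wind}.
Comparing with the claimed set, Dew is missing.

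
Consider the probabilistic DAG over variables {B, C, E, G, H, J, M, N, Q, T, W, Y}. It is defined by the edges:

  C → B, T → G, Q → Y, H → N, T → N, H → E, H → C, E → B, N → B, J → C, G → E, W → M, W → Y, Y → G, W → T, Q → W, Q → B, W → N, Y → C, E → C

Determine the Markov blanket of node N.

Recall MB(v) = parents ∪ children ∪ spouses, where spouses are the other parents of v's children.
Parents of N: H, T, W.
N has child B.
Parents of each child, excluding N:
  B also has parents C, E, Q.
Union: {H, T, W} ∪ {B} ∪ {C, E, Q} = {B, C, E, H, Q, T, W}.

{B, C, E, H, Q, T, W}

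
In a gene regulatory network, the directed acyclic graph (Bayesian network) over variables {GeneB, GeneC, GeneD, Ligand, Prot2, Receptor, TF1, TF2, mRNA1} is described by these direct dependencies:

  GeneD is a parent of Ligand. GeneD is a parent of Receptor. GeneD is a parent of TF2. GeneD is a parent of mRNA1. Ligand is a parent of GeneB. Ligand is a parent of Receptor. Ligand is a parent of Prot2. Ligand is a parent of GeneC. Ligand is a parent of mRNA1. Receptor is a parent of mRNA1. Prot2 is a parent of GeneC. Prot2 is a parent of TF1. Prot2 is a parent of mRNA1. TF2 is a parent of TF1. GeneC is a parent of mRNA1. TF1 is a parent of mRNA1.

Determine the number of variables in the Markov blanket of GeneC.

6

Ch(GeneC) = {mRNA1}.
Parents of GeneC: Ligand, Prot2.
Parents of each child, excluding GeneC:
  mRNA1: GeneD, Ligand, Prot2, Receptor, TF1
MB(GeneC) = {GeneD, Ligand, Prot2, Receptor, TF1, mRNA1}, which has 6 nodes.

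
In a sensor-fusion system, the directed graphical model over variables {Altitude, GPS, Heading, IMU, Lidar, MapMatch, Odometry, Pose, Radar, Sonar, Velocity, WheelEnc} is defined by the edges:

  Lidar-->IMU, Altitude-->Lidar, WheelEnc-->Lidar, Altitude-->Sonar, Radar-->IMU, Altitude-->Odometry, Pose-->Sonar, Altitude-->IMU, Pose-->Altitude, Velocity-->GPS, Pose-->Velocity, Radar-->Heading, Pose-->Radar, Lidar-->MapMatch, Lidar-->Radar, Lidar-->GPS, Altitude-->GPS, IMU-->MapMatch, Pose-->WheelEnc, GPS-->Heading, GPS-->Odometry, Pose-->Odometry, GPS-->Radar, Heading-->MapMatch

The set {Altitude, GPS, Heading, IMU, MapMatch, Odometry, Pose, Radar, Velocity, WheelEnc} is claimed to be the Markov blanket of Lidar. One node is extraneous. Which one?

Recall MB(v) = parents ∪ children ∪ spouses, where spouses are the other parents of v's children.
Lidar's parents: Altitude, WheelEnc.
Lidar's children: GPS, IMU, MapMatch, Radar.
Other parents of Lidar's children:
  GPS: Altitude, Velocity
  Radar: GPS, Pose
  IMU: Altitude, Radar
  MapMatch: Heading, IMU
MB(Lidar) = {Altitude, GPS, Heading, IMU, MapMatch, Pose, Radar, Velocity, WheelEnc}.
Odometry is neither a parent, child, nor co-parent of Lidar, so it does not belong.

Odometry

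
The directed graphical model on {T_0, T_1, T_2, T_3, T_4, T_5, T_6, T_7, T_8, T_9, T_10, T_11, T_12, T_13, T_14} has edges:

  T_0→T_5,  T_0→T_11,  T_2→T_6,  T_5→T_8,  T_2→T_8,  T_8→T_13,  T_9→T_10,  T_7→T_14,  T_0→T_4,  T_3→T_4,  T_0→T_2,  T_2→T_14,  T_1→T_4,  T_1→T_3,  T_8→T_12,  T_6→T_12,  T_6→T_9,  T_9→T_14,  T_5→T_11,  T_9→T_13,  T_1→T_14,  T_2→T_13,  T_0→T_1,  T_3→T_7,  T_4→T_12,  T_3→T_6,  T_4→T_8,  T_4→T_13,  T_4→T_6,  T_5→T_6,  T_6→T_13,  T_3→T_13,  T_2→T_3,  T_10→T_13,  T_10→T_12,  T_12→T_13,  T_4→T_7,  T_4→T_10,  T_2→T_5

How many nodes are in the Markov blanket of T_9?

T_9's children: T_10, T_13, T_14.
T_9 has parent T_6.
For each child, the remaining parents (spouses of T_9):
  T_10: T_4
  T_13: T_2, T_3, T_4, T_6, T_8, T_10, T_12
  T_14: T_1, T_2, T_7
MB(T_9) = {T_1, T_2, T_3, T_4, T_6, T_7, T_8, T_10, T_12, T_13, T_14}, which has 11 nodes.

11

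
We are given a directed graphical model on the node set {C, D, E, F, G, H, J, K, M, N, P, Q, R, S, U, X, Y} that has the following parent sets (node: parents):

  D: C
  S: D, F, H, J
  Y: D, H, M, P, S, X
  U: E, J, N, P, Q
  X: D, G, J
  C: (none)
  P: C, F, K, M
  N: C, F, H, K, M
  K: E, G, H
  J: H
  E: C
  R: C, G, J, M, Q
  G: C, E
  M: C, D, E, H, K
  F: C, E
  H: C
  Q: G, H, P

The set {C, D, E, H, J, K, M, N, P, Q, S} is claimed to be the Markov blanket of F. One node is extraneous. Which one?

Q

By definition, MB(F) is built from F's parents, F's children, and the co-parents of F.
F's parents: C, E.
F has children N, P, S.
Other parents of F's children:
  N: C, H, K, M
  P: C, K, M
  S: D, H, J
MB(F) = {C, D, E, H, J, K, M, N, P, S}.
Q is neither a parent, child, nor co-parent of F, so it does not belong.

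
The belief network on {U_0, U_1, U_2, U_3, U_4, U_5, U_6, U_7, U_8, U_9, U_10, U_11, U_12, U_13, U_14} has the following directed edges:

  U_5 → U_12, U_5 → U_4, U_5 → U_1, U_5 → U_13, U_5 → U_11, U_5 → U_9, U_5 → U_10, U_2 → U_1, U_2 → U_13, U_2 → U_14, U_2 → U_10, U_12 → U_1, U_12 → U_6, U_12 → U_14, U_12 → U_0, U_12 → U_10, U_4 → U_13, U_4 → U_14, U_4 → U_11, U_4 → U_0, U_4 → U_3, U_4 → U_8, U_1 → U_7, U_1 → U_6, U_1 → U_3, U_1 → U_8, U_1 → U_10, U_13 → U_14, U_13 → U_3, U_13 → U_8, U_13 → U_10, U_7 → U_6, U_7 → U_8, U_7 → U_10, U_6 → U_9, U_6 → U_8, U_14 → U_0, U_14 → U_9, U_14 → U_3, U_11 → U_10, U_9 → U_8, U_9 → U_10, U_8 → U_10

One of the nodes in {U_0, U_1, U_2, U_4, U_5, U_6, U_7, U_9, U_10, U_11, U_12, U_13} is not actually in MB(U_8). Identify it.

U_8's parents: U_1, U_4, U_6, U_7, U_9, U_13.
Children of U_8: U_10.
For each child, the remaining parents (spouses of U_8):
  parents(U_10) \ {U_8} = {U_1, U_2, U_5, U_7, U_9, U_11, U_12, U_13}.
MB(U_8) = {U_1, U_2, U_4, U_5, U_6, U_7, U_9, U_10, U_11, U_12, U_13}.
U_0 is neither a parent, child, nor co-parent of U_8, so it does not belong.

U_0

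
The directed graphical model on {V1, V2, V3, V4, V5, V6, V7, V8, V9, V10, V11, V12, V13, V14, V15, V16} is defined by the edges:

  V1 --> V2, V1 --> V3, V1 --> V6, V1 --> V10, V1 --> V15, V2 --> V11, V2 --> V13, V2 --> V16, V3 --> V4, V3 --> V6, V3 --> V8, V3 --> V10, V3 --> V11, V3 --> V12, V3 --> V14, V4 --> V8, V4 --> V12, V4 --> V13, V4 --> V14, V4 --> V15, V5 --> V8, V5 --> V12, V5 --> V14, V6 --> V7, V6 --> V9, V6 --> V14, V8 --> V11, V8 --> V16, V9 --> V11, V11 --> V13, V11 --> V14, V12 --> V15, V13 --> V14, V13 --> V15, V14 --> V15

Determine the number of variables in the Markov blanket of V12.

7

Recall MB(v) = parents ∪ children ∪ spouses, where spouses are the other parents of v's children.
V12 has parents V3, V4, V5.
Children of V12: V15.
Other parents of V12's children:
  parents(V15) \ {V12} = {V1, V4, V13, V14}.
MB(V12) = {V1, V3, V4, V5, V13, V14, V15}, which has 7 nodes.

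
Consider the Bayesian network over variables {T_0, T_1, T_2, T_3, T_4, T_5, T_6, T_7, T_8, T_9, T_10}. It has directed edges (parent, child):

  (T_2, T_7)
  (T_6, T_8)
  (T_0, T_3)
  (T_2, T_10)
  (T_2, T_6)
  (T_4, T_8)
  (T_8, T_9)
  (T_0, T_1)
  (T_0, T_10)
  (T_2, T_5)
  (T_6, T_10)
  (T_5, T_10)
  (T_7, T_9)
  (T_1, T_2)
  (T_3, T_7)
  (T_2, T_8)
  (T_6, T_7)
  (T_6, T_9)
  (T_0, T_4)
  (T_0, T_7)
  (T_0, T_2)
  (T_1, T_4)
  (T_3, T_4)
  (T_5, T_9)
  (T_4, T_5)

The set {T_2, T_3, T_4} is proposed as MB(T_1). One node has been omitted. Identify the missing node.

T_0

By definition, MB(T_1) is built from T_1's parents, T_1's children, and the co-parents of T_1.
T_1's children: T_2, T_4.
Pa(T_1) = {T_0}.
Other parents of T_1's children:
  T_2: T_0
  T_4: T_0, T_3
MB(T_1) = {T_0, T_2, T_3, T_4}.
Comparing with the claimed set, T_0 is missing.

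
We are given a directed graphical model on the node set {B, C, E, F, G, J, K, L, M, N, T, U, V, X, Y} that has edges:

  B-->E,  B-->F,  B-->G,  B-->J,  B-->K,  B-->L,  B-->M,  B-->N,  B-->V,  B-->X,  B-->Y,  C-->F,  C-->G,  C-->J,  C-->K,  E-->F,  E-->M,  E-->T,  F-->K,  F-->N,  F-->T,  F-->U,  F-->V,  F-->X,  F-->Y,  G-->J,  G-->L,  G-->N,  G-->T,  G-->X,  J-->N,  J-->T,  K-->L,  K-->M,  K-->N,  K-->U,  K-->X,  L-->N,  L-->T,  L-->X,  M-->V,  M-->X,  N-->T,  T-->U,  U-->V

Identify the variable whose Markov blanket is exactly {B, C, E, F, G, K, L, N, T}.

The target node must have every member of {B, C, E, F, G, K, L, N, T} as a parent, child, or co-parent, and no others.
Parents of J: B, C, G; children: N, T; co-parents: B, E, F, G, K, L, N.
These exactly cover the given set, so the node is J.

J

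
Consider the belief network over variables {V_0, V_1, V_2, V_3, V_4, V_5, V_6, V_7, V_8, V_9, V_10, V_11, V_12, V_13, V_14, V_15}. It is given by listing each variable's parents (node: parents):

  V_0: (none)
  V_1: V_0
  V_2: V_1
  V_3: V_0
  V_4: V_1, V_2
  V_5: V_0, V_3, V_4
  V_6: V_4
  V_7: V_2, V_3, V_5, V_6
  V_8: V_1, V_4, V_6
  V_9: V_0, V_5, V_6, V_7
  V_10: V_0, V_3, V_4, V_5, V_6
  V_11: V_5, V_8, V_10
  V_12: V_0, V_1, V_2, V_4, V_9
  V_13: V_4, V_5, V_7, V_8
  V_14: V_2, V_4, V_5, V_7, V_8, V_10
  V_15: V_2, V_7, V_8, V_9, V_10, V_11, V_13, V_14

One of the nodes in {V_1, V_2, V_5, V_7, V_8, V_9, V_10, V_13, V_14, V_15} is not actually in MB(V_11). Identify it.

V_1

Pa(V_11) = {V_5, V_8, V_10}.
Ch(V_11) = {V_15}.
Parents of each child, excluding V_11:
  V_15's other parents are V_2, V_7, V_8, V_9, V_10, V_13, V_14.
MB(V_11) = {V_2, V_5, V_7, V_8, V_9, V_10, V_13, V_14, V_15}.
V_1 is neither a parent, child, nor co-parent of V_11, so it does not belong.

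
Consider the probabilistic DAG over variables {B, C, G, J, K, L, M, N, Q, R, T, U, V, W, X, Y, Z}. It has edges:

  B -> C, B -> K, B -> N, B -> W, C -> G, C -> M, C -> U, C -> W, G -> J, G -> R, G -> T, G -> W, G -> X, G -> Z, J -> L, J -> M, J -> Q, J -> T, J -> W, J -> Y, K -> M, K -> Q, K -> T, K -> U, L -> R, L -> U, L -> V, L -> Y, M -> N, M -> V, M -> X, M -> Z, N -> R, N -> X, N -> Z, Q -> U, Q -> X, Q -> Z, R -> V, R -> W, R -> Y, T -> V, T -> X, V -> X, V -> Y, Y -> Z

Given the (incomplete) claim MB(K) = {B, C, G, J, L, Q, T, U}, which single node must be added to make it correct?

M

Pa(K) = {B}.
Ch(K) = {M, Q, T, U}.
Parents of each child, excluding K:
  M also has parents C, J.
  Q's other parent is J.
  parents(T) \ {K} = {G, J}.
  parents(U) \ {K} = {C, L, Q}.
MB(K) = {B, C, G, J, L, M, Q, T, U}.
Comparing with the claimed set, M is missing.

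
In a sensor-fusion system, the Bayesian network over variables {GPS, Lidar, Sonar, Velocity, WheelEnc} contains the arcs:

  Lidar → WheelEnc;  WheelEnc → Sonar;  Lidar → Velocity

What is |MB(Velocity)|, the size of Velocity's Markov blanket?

Velocity has parent Lidar.
Velocity's children: none.
With no children, Velocity has no spouses; the co-parent set is empty.
MB(Velocity) = {Lidar}, which has 1 node.

1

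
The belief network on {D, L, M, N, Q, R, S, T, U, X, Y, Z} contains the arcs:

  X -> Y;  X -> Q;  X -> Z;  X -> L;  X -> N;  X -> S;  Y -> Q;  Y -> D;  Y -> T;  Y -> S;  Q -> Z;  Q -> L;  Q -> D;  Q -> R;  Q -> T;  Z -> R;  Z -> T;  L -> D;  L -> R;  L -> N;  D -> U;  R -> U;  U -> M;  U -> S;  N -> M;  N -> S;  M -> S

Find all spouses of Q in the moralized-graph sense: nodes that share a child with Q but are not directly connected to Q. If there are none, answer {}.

{}

Children of Q: D, L, R, T, Z.
  Z's other parent is X.
  parents(L) \ {Q} = {X}.
  D also has parents L, Y.
  R also has parents L, Z.
  T also has parents Y, Z.
Excluding nodes already adjacent to Q (D, L, R, T, X, Y, Z), the co-parent-only contribution is {}.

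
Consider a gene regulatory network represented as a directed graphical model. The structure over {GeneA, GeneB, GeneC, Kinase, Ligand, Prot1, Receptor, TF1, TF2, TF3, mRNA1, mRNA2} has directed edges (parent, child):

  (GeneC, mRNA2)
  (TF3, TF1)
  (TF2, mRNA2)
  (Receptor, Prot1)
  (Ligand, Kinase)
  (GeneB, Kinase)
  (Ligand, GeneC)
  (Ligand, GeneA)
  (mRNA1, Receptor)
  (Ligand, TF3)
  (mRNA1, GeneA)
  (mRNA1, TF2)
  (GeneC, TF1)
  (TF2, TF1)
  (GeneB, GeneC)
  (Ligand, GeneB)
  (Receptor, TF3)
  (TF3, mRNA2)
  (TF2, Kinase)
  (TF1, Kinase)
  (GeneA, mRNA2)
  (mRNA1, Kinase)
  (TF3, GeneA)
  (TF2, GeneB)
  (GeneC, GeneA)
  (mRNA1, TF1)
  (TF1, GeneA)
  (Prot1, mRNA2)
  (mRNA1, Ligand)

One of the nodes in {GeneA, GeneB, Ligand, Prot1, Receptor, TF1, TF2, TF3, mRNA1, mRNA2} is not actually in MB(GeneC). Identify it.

Receptor

GeneC's parents: GeneB, Ligand.
Ch(GeneC) = {GeneA, TF1, mRNA2}.
For each child, the remaining parents (spouses of GeneC):
  TF1: TF2, TF3, mRNA1
  GeneA: Ligand, TF1, TF3, mRNA1
  mRNA2: GeneA, Prot1, TF2, TF3
MB(GeneC) = {GeneA, GeneB, Ligand, Prot1, TF1, TF2, TF3, mRNA1, mRNA2}.
Receptor is neither a parent, child, nor co-parent of GeneC, so it does not belong.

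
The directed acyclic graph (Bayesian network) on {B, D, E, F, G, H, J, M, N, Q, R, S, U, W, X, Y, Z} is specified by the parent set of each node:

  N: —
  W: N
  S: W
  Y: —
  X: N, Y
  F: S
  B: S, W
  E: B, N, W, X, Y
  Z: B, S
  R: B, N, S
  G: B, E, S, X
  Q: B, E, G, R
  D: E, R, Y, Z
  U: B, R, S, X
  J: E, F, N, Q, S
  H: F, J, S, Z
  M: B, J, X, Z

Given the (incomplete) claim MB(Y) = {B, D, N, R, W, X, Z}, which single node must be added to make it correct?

E

Recall MB(v) = parents ∪ children ∪ spouses, where spouses are the other parents of v's children.
Ch(Y) = {D, E, X}.
Pa(Y) = {}.
For each child, the remaining parents (spouses of Y):
  X's other parent is N.
  parents(E) \ {Y} = {B, N, W, X}.
  D also has parents E, R, Z.
MB(Y) = {B, D, E, N, R, W, X, Z}.
Comparing with the claimed set, E is missing.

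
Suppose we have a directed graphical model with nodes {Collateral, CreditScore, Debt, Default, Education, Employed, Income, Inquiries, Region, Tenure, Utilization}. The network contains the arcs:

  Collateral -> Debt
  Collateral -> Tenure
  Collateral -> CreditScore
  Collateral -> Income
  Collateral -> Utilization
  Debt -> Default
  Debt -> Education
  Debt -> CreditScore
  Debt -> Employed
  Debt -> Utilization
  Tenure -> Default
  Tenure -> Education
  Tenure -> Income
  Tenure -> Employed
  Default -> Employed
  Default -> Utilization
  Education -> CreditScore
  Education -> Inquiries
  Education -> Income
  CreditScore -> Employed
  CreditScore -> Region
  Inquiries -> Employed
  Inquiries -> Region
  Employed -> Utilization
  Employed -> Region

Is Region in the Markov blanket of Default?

Default's parents: Debt, Tenure.
Default has children Employed, Utilization.
Other parents of Default's children:
  parents(Employed) \ {Default} = {CreditScore, Debt, Inquiries, Tenure}.
  Utilization's other parents are Collateral, Debt, Employed.
MB(Default) = {Collateral, CreditScore, Debt, Employed, Inquiries, Tenure, Utilization}; Region is not in this set.

No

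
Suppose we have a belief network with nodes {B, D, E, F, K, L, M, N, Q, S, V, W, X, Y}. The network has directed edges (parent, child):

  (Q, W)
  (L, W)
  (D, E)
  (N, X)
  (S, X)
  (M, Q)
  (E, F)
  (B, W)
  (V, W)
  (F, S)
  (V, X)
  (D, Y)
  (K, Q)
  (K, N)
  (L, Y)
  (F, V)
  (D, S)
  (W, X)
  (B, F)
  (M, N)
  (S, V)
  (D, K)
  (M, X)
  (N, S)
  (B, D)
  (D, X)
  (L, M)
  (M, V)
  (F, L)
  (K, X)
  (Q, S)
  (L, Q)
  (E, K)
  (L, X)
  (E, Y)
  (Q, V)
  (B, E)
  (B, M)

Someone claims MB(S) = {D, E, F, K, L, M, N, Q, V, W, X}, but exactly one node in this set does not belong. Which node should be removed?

E

The Markov blanket of a node is its parents, its children, and the other parents of its children.
S's parents: D, F, N, Q.
Children of S: V, X.
For each child, the remaining parents (spouses of S):
  V's other parents are F, M, Q.
  parents(X) \ {S} = {D, K, L, M, N, V, W}.
MB(S) = {D, F, K, L, M, N, Q, V, W, X}.
E is neither a parent, child, nor co-parent of S, so it does not belong.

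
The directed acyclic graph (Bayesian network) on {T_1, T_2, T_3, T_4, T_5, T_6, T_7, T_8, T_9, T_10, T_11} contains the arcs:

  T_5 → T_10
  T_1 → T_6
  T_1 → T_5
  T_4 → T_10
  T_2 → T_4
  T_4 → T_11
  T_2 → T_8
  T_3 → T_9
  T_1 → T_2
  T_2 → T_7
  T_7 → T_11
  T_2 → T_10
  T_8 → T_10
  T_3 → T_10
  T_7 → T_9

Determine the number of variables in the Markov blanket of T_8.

A node's Markov blanket = Pa ∪ Ch ∪ (parents of Ch other than the node itself).
Pa(T_8) = {T_2}.
T_8's children: T_10.
Co-parents of T_8 (other parents of its children):
  T_10's other parents are T_2, T_3, T_4, T_5.
MB(T_8) = {T_2, T_3, T_4, T_5, T_10}, which has 5 nodes.

5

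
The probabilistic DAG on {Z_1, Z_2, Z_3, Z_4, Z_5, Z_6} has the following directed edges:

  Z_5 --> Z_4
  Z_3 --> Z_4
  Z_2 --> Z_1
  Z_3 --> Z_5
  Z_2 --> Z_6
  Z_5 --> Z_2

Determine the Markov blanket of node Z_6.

{Z_2}

A node's Markov blanket = Pa ∪ Ch ∪ (parents of Ch other than the node itself).
Z_6's children: none.
Parents of Z_6: Z_2.
Z_6 has no children, so there are no co-parents.
So the Markov blanket of Z_6 is {Z_2}.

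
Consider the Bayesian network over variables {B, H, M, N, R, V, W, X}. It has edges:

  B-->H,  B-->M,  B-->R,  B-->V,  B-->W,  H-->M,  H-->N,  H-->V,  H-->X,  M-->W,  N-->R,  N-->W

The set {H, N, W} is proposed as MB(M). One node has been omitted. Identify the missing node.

B

By definition, MB(M) is built from M's parents, M's children, and the co-parents of M.
M's parents: B, H.
Ch(M) = {W}.
Other parents of M's children:
  W: B, N
MB(M) = {B, H, N, W}.
Comparing with the claimed set, B is missing.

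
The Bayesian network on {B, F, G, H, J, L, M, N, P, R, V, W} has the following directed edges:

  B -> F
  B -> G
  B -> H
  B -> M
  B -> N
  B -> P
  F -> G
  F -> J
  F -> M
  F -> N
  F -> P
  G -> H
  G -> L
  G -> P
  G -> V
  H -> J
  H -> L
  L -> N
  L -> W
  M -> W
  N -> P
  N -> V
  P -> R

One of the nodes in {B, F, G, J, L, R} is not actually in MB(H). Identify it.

Recall MB(v) = parents ∪ children ∪ spouses, where spouses are the other parents of v's children.
Ch(H) = {J, L}.
H has parents B, G.
Co-parents of H (other parents of its children):
  J's other parent is F.
  parents(L) \ {H} = {G}.
MB(H) = {B, F, G, J, L}.
R is neither a parent, child, nor co-parent of H, so it does not belong.

R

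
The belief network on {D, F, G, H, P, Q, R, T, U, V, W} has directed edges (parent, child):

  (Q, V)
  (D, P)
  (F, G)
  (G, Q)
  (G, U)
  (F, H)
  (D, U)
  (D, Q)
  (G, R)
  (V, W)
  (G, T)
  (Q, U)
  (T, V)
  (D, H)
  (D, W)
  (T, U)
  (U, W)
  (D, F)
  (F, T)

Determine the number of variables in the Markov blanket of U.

U has child W.
Parents of U: D, G, Q, T.
Co-parents of U (other parents of its children):
  W's other parents are D, V.
MB(U) = {D, G, Q, T, V, W}, which has 6 nodes.

6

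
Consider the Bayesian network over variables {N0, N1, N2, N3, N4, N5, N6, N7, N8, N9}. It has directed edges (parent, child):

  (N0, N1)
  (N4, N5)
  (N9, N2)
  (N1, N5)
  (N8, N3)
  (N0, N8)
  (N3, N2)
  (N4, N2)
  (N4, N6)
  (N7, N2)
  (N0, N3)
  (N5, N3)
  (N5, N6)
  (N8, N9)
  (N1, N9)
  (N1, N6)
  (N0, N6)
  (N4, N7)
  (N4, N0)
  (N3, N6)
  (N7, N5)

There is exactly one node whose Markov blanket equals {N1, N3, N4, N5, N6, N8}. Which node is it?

N0

The target node must have every member of {N1, N3, N4, N5, N6, N8} as a parent, child, or co-parent, and no others.
Parents of N0: N4; children: N1, N3, N6, N8; co-parents: N1, N3, N4, N5, N8.
These exactly cover the given set, so the node is N0.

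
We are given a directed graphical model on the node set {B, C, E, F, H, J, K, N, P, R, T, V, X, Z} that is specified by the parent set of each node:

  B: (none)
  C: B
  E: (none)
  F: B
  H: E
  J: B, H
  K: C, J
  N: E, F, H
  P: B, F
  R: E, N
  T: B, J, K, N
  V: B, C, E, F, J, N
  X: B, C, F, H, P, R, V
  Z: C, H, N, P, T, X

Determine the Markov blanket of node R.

Recall MB(v) = parents ∪ children ∪ spouses, where spouses are the other parents of v's children.
R's parents: E, N.
Ch(R) = {X}.
Parents of each child, excluding R:
  parents(X) \ {R} = {B, C, F, H, P, V}.
Taking the union gives {B, C, E, F, H, N, P, V, X}.

{B, C, E, F, H, N, P, V, X}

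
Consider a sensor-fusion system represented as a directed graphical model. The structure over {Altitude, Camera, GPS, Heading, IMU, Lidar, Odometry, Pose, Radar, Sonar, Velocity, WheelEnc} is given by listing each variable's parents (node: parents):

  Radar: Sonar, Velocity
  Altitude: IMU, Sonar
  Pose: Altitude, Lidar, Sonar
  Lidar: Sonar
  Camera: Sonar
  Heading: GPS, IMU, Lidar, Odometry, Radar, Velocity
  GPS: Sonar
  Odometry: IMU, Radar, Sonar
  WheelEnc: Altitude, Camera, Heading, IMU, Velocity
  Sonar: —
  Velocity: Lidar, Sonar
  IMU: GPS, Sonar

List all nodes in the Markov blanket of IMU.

{Altitude, Camera, GPS, Heading, Lidar, Odometry, Radar, Sonar, Velocity, WheelEnc}

A node's Markov blanket = Pa ∪ Ch ∪ (parents of Ch other than the node itself).
Ch(IMU) = {Altitude, Heading, Odometry, WheelEnc}.
Pa(IMU) = {GPS, Sonar}.
Co-parents of IMU (other parents of its children):
  parents(Altitude) \ {IMU} = {Sonar}.
  Odometry's other parents are Radar, Sonar.
  Heading also has parents GPS, Lidar, Odometry, Radar, Velocity.
  WheelEnc also has parents Altitude, Camera, Heading, Velocity.
So the Markov blanket of IMU is {Altitude, Camera, GPS, Heading, Lidar, Odometry, Radar, Sonar, Velocity, WheelEnc}.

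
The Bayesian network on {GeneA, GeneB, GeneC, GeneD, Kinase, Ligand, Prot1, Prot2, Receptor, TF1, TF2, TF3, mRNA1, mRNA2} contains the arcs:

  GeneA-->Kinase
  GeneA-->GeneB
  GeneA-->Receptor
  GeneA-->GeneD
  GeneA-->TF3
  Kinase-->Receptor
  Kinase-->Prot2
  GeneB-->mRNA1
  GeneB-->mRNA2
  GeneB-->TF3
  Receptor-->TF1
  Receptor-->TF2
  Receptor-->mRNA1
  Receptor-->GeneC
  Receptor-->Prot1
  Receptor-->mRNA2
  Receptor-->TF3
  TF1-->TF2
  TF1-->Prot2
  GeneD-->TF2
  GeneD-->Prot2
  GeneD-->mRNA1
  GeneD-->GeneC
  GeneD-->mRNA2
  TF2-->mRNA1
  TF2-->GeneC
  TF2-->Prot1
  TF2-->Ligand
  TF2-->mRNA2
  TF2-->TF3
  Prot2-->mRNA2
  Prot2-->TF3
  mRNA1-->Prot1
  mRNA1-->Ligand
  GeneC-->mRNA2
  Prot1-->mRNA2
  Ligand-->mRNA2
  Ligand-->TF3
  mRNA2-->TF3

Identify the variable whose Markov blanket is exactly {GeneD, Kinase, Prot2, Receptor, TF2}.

TF1

The target node must have every member of {GeneD, Kinase, Prot2, Receptor, TF2} as a parent, child, or co-parent, and no others.
Parents of TF1: Receptor; children: Prot2, TF2; co-parents: GeneD, Kinase, Receptor.
These exactly cover the given set, so the node is TF1.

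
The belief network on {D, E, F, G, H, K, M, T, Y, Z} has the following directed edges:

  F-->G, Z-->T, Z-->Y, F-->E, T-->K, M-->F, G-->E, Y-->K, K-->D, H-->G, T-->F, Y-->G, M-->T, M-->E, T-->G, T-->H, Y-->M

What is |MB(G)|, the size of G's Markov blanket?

Ch(G) = {E}.
G has parents F, H, T, Y.
Other parents of G's children:
  E also has parents F, M.
MB(G) = {E, F, H, M, T, Y}, which has 6 nodes.

6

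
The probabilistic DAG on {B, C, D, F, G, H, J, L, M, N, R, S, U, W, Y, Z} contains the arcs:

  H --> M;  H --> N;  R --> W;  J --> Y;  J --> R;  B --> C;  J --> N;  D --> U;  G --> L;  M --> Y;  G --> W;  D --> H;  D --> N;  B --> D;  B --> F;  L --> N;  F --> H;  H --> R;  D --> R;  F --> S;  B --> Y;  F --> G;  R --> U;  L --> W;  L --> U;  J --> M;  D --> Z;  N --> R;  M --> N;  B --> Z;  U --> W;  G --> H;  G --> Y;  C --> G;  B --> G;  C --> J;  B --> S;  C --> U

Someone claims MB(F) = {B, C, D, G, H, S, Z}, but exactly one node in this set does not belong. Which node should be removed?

Z

The Markov blanket of a node is its parents, its children, and the other parents of its children.
F has parent B.
F's children: G, H, S.
For each child, the remaining parents (spouses of F):
  G also has parents B, C.
  H's other parents are D, G.
  S also has parent B.
MB(F) = {B, C, D, G, H, S}.
Z is neither a parent, child, nor co-parent of F, so it does not belong.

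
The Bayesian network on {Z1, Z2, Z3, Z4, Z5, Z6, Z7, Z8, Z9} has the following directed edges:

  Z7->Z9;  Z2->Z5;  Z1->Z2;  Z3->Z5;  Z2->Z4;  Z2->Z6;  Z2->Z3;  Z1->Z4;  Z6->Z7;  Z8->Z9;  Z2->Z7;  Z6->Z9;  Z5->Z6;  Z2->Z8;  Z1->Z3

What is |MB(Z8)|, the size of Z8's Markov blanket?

4

Recall MB(v) = parents ∪ children ∪ spouses, where spouses are the other parents of v's children.
Z8's parents: Z2.
Children of Z8: Z9.
Co-parents of Z8 (other parents of its children):
  Z9: Z6, Z7
MB(Z8) = {Z2, Z6, Z7, Z9}, which has 4 nodes.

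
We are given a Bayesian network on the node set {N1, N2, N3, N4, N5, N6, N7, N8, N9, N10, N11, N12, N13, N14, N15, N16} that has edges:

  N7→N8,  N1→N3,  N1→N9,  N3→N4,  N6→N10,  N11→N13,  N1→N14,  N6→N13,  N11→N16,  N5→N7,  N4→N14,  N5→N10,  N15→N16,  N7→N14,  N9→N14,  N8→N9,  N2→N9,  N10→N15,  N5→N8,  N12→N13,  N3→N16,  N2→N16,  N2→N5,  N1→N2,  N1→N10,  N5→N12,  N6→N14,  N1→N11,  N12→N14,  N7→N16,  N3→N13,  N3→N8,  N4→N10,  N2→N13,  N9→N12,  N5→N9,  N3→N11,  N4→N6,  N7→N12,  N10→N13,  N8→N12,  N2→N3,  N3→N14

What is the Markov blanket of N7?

{N1, N2, N3, N4, N5, N6, N8, N9, N11, N12, N14, N15, N16}

Recall MB(v) = parents ∪ children ∪ spouses, where spouses are the other parents of v's children.
N7 has parent N5.
Children of N7: N8, N12, N14, N16.
Other parents of N7's children:
  parents(N8) \ {N7} = {N3, N5}.
  parents(N12) \ {N7} = {N5, N8, N9}.
  N14's other parents are N1, N3, N4, N6, N9, N12.
  parents(N16) \ {N7} = {N2, N3, N11, N15}.
Taking the union gives {N1, N2, N3, N4, N5, N6, N8, N9, N11, N12, N14, N15, N16}.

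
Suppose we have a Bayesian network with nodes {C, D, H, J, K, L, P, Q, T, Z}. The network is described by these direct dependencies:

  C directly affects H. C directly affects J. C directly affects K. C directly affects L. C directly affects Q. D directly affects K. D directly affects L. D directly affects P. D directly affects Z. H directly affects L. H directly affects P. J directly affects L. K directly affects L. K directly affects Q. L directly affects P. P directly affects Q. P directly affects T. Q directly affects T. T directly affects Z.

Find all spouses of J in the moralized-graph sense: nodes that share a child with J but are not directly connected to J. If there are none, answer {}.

{D, H, K}

Children of J: L.
  L: C, D, H, K
Excluding nodes already adjacent to J (C, L), the co-parent-only contribution is {D, H, K}.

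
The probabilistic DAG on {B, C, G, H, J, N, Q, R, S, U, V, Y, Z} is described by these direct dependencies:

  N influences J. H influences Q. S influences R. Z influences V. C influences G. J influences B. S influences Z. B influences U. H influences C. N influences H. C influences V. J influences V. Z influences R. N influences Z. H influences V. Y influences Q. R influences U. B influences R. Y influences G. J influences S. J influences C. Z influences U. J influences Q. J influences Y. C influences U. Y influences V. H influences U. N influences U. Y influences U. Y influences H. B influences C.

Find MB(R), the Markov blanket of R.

{B, C, H, N, S, U, Y, Z}

Pa(R) = {B, S, Z}.
R has child U.
Other parents of R's children:
  U's other parents are B, C, H, N, Y, Z.
MB(R) = {B, C, H, N, S, U, Y, Z}.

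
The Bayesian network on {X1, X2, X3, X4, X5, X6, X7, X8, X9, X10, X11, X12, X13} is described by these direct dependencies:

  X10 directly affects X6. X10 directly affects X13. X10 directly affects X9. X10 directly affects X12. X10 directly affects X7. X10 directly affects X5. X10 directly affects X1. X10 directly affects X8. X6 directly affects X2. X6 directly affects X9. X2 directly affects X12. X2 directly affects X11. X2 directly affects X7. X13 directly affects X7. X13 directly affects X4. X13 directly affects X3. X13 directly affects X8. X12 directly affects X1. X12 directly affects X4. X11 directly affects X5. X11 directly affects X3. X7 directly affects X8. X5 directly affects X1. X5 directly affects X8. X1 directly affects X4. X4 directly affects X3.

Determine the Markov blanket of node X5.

{X1, X7, X8, X10, X11, X12, X13}

A node's Markov blanket = Pa ∪ Ch ∪ (parents of Ch other than the node itself).
X5 has children X1, X8.
X5's parents: X10, X11.
Parents of each child, excluding X5:
  X1 also has parents X10, X12.
  X8's other parents are X7, X10, X13.
So the Markov blanket of X5 is {X1, X7, X8, X10, X11, X12, X13}.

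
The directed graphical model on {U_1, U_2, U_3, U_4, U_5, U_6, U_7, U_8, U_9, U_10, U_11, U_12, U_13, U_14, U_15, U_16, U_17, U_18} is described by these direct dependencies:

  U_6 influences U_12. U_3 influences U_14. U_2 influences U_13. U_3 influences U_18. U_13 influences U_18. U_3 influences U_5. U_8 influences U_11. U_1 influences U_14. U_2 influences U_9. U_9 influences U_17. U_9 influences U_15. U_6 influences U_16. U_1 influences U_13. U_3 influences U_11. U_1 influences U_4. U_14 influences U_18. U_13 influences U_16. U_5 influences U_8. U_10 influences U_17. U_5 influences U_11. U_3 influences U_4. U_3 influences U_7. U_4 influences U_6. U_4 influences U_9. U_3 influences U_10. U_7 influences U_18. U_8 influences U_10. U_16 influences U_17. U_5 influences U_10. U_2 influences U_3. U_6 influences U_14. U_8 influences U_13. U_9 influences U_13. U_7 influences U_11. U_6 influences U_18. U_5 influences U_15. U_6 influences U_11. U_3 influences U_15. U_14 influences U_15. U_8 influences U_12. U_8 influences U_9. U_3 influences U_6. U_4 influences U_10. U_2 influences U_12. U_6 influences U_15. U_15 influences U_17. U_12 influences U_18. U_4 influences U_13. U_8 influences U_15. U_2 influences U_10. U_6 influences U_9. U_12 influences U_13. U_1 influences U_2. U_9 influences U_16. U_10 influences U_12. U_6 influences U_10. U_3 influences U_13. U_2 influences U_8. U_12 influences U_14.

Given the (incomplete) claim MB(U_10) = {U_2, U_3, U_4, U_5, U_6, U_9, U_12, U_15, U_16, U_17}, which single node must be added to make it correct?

U_8

Children of U_10: U_12, U_17.
Parents of U_10: U_2, U_3, U_4, U_5, U_6, U_8.
Parents of each child, excluding U_10:
  U_12 also has parents U_2, U_6, U_8.
  parents(U_17) \ {U_10} = {U_9, U_15, U_16}.
MB(U_10) = {U_2, U_3, U_4, U_5, U_6, U_8, U_9, U_12, U_15, U_16, U_17}.
Comparing with the claimed set, U_8 is missing.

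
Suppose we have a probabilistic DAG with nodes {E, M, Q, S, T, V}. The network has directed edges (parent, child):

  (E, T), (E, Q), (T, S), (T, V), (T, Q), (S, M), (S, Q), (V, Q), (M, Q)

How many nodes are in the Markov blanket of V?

A node's Markov blanket = Pa ∪ Ch ∪ (parents of Ch other than the node itself).
Pa(V) = {T}.
Children of V: Q.
Parents of each child, excluding V:
  Q also has parents E, M, S, T.
MB(V) = {E, M, Q, S, T}, which has 5 nodes.

5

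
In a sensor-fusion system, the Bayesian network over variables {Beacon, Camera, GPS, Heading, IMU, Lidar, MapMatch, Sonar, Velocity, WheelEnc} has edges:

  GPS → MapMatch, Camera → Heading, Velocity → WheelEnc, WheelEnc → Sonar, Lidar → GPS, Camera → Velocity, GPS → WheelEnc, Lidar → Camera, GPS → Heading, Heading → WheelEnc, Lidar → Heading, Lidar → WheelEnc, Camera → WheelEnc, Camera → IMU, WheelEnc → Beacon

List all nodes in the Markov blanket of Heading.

{Camera, GPS, Lidar, Velocity, WheelEnc}

A node's Markov blanket = Pa ∪ Ch ∪ (parents of Ch other than the node itself).
Heading has child WheelEnc.
Heading has parents Camera, GPS, Lidar.
For each child, the remaining parents (spouses of Heading):
  WheelEnc: Camera, GPS, Lidar, Velocity
So the Markov blanket of Heading is {Camera, GPS, Lidar, Velocity, WheelEnc}.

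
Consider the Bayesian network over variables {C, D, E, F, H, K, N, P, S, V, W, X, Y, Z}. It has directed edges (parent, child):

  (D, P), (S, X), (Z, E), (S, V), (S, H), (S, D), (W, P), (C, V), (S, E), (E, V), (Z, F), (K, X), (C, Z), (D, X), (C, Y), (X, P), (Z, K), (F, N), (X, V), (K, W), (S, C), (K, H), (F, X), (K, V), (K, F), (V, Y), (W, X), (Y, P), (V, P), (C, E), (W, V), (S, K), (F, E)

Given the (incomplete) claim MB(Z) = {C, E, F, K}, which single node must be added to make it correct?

S

By definition, MB(Z) is built from Z's parents, Z's children, and the co-parents of Z.
Z has parent C.
Z has children E, F, K.
For each child, the remaining parents (spouses of Z):
  K: S
  F: K
  E: C, F, S
MB(Z) = {C, E, F, K, S}.
Comparing with the claimed set, S is missing.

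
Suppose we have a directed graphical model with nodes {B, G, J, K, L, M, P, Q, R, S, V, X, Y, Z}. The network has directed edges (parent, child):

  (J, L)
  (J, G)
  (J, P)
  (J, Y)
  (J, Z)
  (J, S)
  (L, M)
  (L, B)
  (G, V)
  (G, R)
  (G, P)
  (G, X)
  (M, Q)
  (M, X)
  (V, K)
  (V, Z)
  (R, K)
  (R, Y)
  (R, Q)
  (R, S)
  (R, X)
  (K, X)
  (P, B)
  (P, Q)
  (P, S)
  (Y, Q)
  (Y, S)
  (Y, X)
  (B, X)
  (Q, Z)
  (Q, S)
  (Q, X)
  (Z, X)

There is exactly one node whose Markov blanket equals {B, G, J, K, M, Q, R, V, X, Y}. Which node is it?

Z

The target node must have every member of {B, G, J, K, M, Q, R, V, X, Y} as a parent, child, or co-parent, and no others.
Parents of Z: J, Q, V; children: X; co-parents: B, G, K, M, Q, R, Y.
These exactly cover the given set, so the node is Z.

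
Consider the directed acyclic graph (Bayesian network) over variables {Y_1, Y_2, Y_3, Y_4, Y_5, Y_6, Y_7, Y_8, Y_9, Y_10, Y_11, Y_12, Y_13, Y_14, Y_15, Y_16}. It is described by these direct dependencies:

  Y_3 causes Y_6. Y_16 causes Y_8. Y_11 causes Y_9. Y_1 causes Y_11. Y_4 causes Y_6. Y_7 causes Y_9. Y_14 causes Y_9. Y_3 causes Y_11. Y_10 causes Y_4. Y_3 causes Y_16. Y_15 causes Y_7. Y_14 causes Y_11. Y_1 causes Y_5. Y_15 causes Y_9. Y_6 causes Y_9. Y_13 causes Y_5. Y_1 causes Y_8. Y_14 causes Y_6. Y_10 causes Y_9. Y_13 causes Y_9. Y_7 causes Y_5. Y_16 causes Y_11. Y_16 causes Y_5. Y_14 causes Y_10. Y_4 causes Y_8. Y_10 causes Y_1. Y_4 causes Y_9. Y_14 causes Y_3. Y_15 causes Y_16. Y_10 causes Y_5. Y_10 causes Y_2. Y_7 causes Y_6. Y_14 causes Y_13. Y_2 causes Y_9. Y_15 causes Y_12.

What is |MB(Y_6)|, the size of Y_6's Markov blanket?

By definition, MB(Y_6) is built from Y_6's parents, Y_6's children, and the co-parents of Y_6.
Parents of Y_6: Y_3, Y_4, Y_7, Y_14.
Y_6's children: Y_9.
Other parents of Y_6's children:
  Y_9's other parents are Y_2, Y_4, Y_7, Y_10, Y_11, Y_13, Y_14, Y_15.
MB(Y_6) = {Y_2, Y_3, Y_4, Y_7, Y_9, Y_10, Y_11, Y_13, Y_14, Y_15}, which has 10 nodes.

10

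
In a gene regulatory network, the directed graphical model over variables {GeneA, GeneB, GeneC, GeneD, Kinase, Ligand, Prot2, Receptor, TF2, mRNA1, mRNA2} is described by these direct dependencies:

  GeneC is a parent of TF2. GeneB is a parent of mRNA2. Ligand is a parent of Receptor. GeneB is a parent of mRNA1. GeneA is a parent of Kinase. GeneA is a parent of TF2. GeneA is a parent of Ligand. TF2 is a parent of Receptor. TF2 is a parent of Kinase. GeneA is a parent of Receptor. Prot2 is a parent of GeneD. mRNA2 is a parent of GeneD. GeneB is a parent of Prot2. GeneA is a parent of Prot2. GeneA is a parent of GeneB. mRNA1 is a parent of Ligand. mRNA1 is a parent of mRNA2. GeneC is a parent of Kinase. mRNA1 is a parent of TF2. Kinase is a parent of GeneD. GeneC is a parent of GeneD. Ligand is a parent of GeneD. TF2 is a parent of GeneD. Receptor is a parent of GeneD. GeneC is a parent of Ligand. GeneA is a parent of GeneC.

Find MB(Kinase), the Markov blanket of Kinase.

Ch(Kinase) = {GeneD}.
Parents of Kinase: GeneA, GeneC, TF2.
For each child, the remaining parents (spouses of Kinase):
  GeneD's other parents are GeneC, Ligand, Prot2, Receptor, TF2, mRNA2.
So the Markov blanket of Kinase is {GeneA, GeneC, GeneD, Ligand, Prot2, Receptor, TF2, mRNA2}.

{GeneA, GeneC, GeneD, Ligand, Prot2, Receptor, TF2, mRNA2}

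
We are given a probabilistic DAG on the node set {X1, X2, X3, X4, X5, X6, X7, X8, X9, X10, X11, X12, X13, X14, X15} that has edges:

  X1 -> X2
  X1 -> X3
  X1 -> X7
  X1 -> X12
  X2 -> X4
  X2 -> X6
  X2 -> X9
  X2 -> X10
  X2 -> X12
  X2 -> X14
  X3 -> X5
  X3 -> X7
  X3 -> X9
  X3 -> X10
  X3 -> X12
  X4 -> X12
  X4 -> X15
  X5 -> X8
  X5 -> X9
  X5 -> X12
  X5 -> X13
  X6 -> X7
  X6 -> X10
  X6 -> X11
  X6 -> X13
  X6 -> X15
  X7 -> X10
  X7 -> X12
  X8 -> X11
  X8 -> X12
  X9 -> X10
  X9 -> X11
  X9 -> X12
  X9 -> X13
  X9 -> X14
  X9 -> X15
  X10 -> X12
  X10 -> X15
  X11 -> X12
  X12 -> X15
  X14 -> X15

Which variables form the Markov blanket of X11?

{X1, X2, X3, X4, X5, X6, X7, X8, X9, X10, X12}

X11's parents: X6, X8, X9.
Children of X11: X12.
Co-parents of X11 (other parents of its children):
  X12: X1, X2, X3, X4, X5, X7, X8, X9, X10
Union: {X6, X8, X9} ∪ {X12} ∪ {X1, X2, X3, X4, X5, X7, X8, X9, X10} = {X1, X2, X3, X4, X5, X6, X7, X8, X9, X10, X12}.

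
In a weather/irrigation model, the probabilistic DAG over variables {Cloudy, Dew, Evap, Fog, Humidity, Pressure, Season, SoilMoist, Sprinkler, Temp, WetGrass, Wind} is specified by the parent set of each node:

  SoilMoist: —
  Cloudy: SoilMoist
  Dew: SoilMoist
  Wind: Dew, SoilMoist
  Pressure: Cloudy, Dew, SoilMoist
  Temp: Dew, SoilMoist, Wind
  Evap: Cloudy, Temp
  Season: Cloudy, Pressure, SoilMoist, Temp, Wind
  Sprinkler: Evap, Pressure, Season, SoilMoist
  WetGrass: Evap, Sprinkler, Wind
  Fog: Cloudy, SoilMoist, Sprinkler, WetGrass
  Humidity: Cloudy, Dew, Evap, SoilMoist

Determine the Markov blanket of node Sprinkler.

Sprinkler's children: Fog, WetGrass.
Sprinkler has parents Evap, Pressure, Season, SoilMoist.
Parents of each child, excluding Sprinkler:
  parents(WetGrass) \ {Sprinkler} = {Evap, Wind}.
  Fog also has parents Cloudy, SoilMoist, WetGrass.
So the Markov blanket of Sprinkler is {Cloudy, Evap, Fog, Pressure, Season, SoilMoist, WetGrass, Wind}.

{Cloudy, Evap, Fog, Pressure, Season, SoilMoist, WetGrass, Wind}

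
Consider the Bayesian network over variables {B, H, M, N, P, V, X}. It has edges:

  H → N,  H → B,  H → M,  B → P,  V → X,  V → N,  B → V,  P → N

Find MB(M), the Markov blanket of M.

{H}

The Markov blanket of a node is its parents, its children, and the other parents of its children.
M's children: none.
Pa(M) = {H}.
With no children, M has no spouses; the co-parent set is empty.
Union: {H} ∪ {} ∪ {} = {H}.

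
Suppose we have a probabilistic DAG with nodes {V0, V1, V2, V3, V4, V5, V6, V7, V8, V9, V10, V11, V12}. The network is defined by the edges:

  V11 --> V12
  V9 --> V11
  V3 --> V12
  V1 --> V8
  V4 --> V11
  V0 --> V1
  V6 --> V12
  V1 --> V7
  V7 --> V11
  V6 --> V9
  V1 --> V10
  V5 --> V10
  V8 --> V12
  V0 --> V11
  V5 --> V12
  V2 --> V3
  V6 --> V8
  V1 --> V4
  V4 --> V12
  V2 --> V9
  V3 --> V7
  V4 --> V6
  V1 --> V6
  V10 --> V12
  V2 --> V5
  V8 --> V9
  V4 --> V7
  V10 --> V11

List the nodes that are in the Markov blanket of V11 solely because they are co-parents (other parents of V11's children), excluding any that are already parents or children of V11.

{V3, V5, V6, V8}

Children of V11: V12.
  V12 also has parents V3, V4, V5, V6, V8, V10.
Excluding nodes already adjacent to V11 (V0, V4, V7, V9, V10, V12), the co-parent-only contribution is {V3, V5, V6, V8}.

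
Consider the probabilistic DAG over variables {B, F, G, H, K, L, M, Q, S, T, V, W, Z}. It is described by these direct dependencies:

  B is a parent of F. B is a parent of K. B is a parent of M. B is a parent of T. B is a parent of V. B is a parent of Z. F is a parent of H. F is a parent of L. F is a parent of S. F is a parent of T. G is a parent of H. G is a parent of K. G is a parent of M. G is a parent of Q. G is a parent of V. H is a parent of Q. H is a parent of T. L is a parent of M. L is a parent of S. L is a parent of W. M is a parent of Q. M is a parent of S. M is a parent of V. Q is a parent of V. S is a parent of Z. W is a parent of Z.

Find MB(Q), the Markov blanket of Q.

A node's Markov blanket = Pa ∪ Ch ∪ (parents of Ch other than the node itself).
Q has parents G, H, M.
Children of Q: V.
Parents of each child, excluding Q:
  parents(V) \ {Q} = {B, G, M}.
MB(Q) = {B, G, H, M, V}.

{B, G, H, M, V}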